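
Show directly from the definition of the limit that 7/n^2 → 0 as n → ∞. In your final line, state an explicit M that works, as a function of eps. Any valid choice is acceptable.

M = (7/eps)^{1/2}

Let eps > 0 be given. For n ≥ 1, |7/n^2 − 0| = 7/n^2.
7/n^2 < eps ⇔ n^2 > 7/eps ⇔ n > (7/eps)^{1/2}.
Take M = (7/eps)^{1/2}. Then n > M implies 7/n^2 < eps.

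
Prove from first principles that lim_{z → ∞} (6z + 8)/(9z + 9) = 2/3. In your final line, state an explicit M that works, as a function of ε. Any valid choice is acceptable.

Let ε > 0 be given. We seek M > 0 such that z > M implies |(6z + 8)/(9z + 9) − (2/3)| < ε.
(6z + 8)/(9z + 9) − (2/3) = (9(6z + 8) − 6(9z + 9)) / (9(9z + 9)) = 18/(9(9z + 9)).
For z > 0 we have 9z + 9 > 9z, so |(6z + 8)/(9z + 9) − (2/3)| = 18/(9(9z + 9)) < 18/(9·9z) = (2/9)/z.
Thus |(6z + 8)/(9z + 9) − (2/3)| < ε whenever z > (2/9)/ε.
Take M = (2/9)/ε. If z > M then |(6z + 8)/(9z + 9) − (2/3)| < (2/9)/z < ε.

M = (2/9)/ε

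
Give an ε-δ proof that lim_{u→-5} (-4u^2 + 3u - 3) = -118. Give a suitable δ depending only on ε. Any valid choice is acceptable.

δ = min(1, ε/47)

Let ε > 0. We want δ > 0 such that 0 < |u + 5| < δ implies |(-4u^2 + 3u - 3) + 118| < ε.
(-4u^2 + 3u - 3) + 118 = -4u^2 + 3u + 115 = (u + 5)(-4u + 23).
So |(-4u^2 + 3u - 3) + 118| = |u + 5|·|-4u + 23|.
Require δ ≤ 1. Then |u + 5| < 1 gives |u| < 6, and by the triangle inequality |-4u + 23| ≤ 4·6 + 23 = 47.
Hence |(-4u^2 + 3u - 3) + 118| ≤ 47|u + 5| < ε provided |u + 5| < ε/47.
Choosing δ = min(1, ε/47) ensures both conditions, hence |(-4u^2 + 3u - 3) + 118| < ε.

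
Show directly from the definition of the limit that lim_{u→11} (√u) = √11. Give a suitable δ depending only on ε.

Suppose ε > 0. We want δ > 0 such that 0 < |u − 11| < δ implies |√u − √11| < ε.
Rationalise: √u − √11 = (u − 11)/(√u + √11), so |√u − √11| = |u − 11|/(√u + √11).
Restrict δ ≤ 11 so that |u − 11| < 11 forces u > 0, and then √u + √11 > √11.
Hence |√u − √11| < |u − 11|/√11, which is < ε once |u − 11| < √11·ε.
Take δ = min(11, √11·ε). If 0 < |u − 11| < δ then u > 0 and |√u − √11| < |u − 11|/√11 < ε.

δ = min(11, √11·ε)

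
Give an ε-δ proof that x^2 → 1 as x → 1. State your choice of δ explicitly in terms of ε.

Suppose ε > 0. We seek δ > 0 with 0 < |x − 1| < δ ⇒ |x^2 − 1| < ε.
Factor: x^2 − 1 = (x − 1)(x + 1), so |x^2 − 1| = |x − 1|·|x + 1|.
Impose δ ≤ 1 so that |x| < 2; then |x + 1| ≤ 3.
Hence |x^2 − 1| ≤ 3|x − 1|, which is < ε once |x − 1| < ε/3.
Take δ = min(1, ε/3). If 0 < |x − 1| < δ then both bounds hold and |x^2 − 1| ≤ 3|x − 1| < 3·(ε/3) = ε.

δ = min(1, ε/3)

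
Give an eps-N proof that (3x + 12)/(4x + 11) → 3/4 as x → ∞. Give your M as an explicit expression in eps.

M = (15/16)/eps

Fix eps > 0. We seek M > 0 such that x > M implies |(3x + 12)/(4x + 11) − (3/4)| < eps.
(3x + 12)/(4x + 11) − (3/4) = (4(3x + 12) − 3(4x + 11)) / (4(4x + 11)) = 15/(4(4x + 11)).
For x > 0 we have 4x + 11 > 4x, so |(3x + 12)/(4x + 11) − (3/4)| = 15/(4(4x + 11)) < 15/(4·4x) = (15/16)/x.
Thus |(3x + 12)/(4x + 11) − (3/4)| < eps whenever x > (15/16)/eps.
Take M = (15/16)/eps. If x > M then |(3x + 12)/(4x + 11) − (3/4)| < (15/16)/x < eps.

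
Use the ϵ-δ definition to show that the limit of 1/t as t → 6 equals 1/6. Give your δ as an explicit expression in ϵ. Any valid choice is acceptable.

δ = min(3, 18ϵ)

Let ϵ > 0. We seek δ > 0 such that 0 < |t − 6| < δ implies |1/t − (1/6)| < ϵ.
|1/t − (1/6)| = |6 − t|/(6·|t|) = |t − 6|/(6|t|).
Require δ ≤ 3 so that |t| > 6 − 3 = 3, hence 6|t| > 18.
Then |1/t − (1/6)| < |t − 6|/18, which is < ϵ when |t − 6| < 18ϵ.
Take δ = min(3, 18ϵ). Then 0 < |t − 6| < δ gives both |t − 6| < 3 and |t − 6| < 18ϵ, so |1/t − (1/6)| < ϵ.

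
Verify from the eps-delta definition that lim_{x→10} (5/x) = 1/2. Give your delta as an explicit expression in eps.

Let eps > 0 be given. We seek delta > 0 such that 0 < |x − 10| < delta implies |5/x − (1/2)| < eps.
|5/x − (1/2)| = 5·|10 − x|/(10·|x|) = 5|x − 10|/(10|x|).
Require delta ≤ 5 so that |x| > 10 − 5 = 5, hence 10|x| > 50.
Then |5/x − (1/2)| < 5|x − 10|/50, which is < eps when |x − 10| < 10eps.
Take delta = min(5, 10eps). Then 0 < |x − 10| < delta gives both |x − 10| < 5 and |x − 10| < 10eps, so |5/x − (1/2)| < eps.

delta = min(5, 10eps)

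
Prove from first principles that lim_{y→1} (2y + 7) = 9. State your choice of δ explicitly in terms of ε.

δ = ε/2

Fix ε > 0. We need δ > 0 so that 0 < |y − 1| < δ implies |(2y + 7) − 9| < ε.
Since (2y + 7) − 9 = 2(y − 1), we have |(2y + 7) − 9| = 2|y − 1|.
So 2|y − 1| < ε exactly when |y − 1| < ε/2.
Take δ = ε/2. If 0 < |y − 1| < δ then |(2y + 7) − 9| = 2|y − 1| < 2·(ε/2) = ε.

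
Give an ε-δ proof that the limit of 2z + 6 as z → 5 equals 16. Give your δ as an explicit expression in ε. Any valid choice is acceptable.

Let ε > 0. We need δ > 0 so that 0 < |z − 5| < δ implies |(2z + 6) − 16| < ε.
|(2z + 6) − 16| = |2z - 10| = 2|z − 5|.
Thus it suffices that |z − 5| < ε/2.
Choosing δ = ε/2 gives |(2z + 6) − 16| = 2|z − 5| < ε whenever |z − 5| < δ.

δ = ε/2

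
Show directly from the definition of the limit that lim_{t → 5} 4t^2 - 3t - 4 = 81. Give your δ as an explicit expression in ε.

δ = min(1, ε/41)

Let ε > 0. We want δ > 0 such that 0 < |t − 5| < δ implies |(4t^2 - 3t - 4) − 81| < ε.
(4t^2 - 3t - 4) − 81 = 4t^2 - 3t - 85 = (t − 5)(4t + 17).
So |(4t^2 - 3t - 4) − 81| = |t − 5|·|4t + 17|.
Require δ ≤ 1. Then |t − 5| < 1 gives |t| < 6, and by the triangle inequality |4t + 17| ≤ 4·6 + 17 = 41.
Hence |(4t^2 - 3t - 4) − 81| ≤ 41|t − 5| < ε provided |t − 5| < ε/41.
Take δ = min(1, ε/41). Then 0 < |t − 5| < δ gives both |t − 5| < 1 and |t − 5| < ε/41, so |(4t^2 - 3t - 4) − 81| < ε.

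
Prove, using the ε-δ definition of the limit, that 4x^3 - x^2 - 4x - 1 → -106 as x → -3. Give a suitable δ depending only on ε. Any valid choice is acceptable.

δ = min(1, ε/151)

Let ε > 0. We want δ > 0 such that 0 < |x + 3| < δ implies |(4x^3 - x^2 - 4x - 1) + 106| < ε.
(4x^3 - x^2 - 4x - 1) + 106 = 4x^3 - x^2 - 4x + 105 = (x + 3)(4x^2 - 13x + 35).
So |(4x^3 - x^2 - 4x - 1) + 106| = |x + 3|·|4x^2 - 13x + 35|.
Require δ ≤ 1. Then |x + 3| < 1 gives |x| < 4, and by the triangle inequality |4x^2 - 13x + 35| ≤ 4·4^2 + 13·4 + 35 = 151.
Hence |(4x^3 - x^2 - 4x - 1) + 106| ≤ 151|x + 3| < ε provided |x + 3| < ε/151.
Take δ = min(1, ε/151). Then 0 < |x + 3| < δ gives both |x + 3| < 1 and |x + 3| < ε/151, so |(4x^3 - x^2 - 4x - 1) + 106| < ε.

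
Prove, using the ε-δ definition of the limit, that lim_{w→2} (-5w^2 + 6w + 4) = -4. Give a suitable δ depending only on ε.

δ = min(2, ε/24)

Suppose ε > 0. We want δ > 0 such that 0 < |w − 2| < δ implies |(-5w^2 + 6w + 4) + 4| < ε.
(-5w^2 + 6w + 4) + 4 = -5w^2 + 6w + 8 = (w − 2)(-5w - 4).
So |(-5w^2 + 6w + 4) + 4| = |w − 2|·|-5w - 4|.
Assume first that |w − 2| < 2, so |w| < 4. Then |-5w - 4| ≤ 5·4 + 4 = 24.
Hence |(-5w^2 + 6w + 4) + 4| ≤ 24|w − 2| < ε provided |w − 2| < ε/24.
Choosing δ = min(2, ε/24) ensures both conditions, hence |(-5w^2 + 6w + 4) + 4| < ε.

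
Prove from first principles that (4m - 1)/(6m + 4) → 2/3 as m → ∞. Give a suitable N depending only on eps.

N = (11/18)/eps

Fix eps > 0. For m ≥ 1, |(4m - 1)/(6m + 4) − (2/3)| = |-22|/(6(6m + 4)) = 22/(6(6m + 4)).
Since 6m + 4 ≥ 6m for m ≥ 1, this is ≤ 22/(6·6m) = (11/18)/m.
So |(4m - 1)/(6m + 4) − (2/3)| < eps whenever m > (11/18)/eps.
Take N = (11/18)/eps. If m > N then |(4m - 1)/(6m + 4) − (2/3)| ≤ (11/18)/m < eps.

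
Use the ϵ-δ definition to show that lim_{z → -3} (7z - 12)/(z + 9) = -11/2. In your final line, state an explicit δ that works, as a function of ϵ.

δ = min(3, (6/25)ϵ)

Let ϵ > 0. We want δ > 0 with 0 < |z + 3| < δ ⇒ |(7z - 12)/(z + 9) + 11/2| < ϵ.
Combining over a common denominator, (7z - 12)/(z + 9) + 11/2 = [(7z - 12)·6 − (-33)·(z + 9)] / [6·(z + 9)] = 75(z + 3) / (6(z + 9)).
So |(7z - 12)/(z + 9) + 11/2| = 75|z + 3| / (6·|z + 9|).
Restrict δ ≤ 3. Then |z + 3| < 3 gives |z + 9| = |(z + 3) + 6| ≥ 6 − 3 = 3.
Hence |(7z - 12)/(z + 9) + 11/2| < 75|z + 3|/(6·3) = (25/6)|z + 3|, which is < ϵ once |z + 3| < (6/25)ϵ.
Take δ = min(3, (6/25)ϵ). Then 0 < |z + 3| < δ forces both bounds, so |(7z - 12)/(z + 9) + 11/2| < ϵ.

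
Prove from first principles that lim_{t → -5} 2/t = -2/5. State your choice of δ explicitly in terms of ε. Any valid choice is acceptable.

Fix ε > 0. We seek δ > 0 such that 0 < |t + 5| < δ implies |2/t + 2/5| < ε.
|2/t + 2/5| = 2·|-5 − t|/(5·|t|) = 2|t + 5|/(5|t|).
Require δ ≤ 5/2 so that |t| > 5 − 5/2 = 5/2, hence 5|t| > 25/2.
Then |2/t + 2/5| < 2|t + 5|/(25/2), which is < ε when |t + 5| < (25/4)ε.
Take δ = min(5/2, (25/4)ε). Then 0 < |t + 5| < δ gives both |t + 5| < 5/2 and |t + 5| < (25/4)ε, so |2/t + 2/5| < ε.

δ = min(5/2, (25/4)ε)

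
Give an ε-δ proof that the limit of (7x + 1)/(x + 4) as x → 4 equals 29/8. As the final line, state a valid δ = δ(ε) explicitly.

Fix ε > 0. We want δ > 0 with 0 < |x − 4| < δ ⇒ |(7x + 1)/(x + 4) − (29/8)| < ε.
Combining over a common denominator, (7x + 1)/(x + 4) − (29/8) = [(7x + 1)·8 − 29·(x + 4)] / [8·(x + 4)] = 27(x − 4) / (8(x + 4)).
So |(7x + 1)/(x + 4) − (29/8)| = 27|x − 4| / (8·|x + 4|).
Restrict δ ≤ 4. Then |x − 4| < 4 gives |x + 4| = |(x − 4) + 8| ≥ 8 − 4 = 4.
Hence |(7x + 1)/(x + 4) − (29/8)| < 27|x − 4|/(8·4) = (27/32)|x − 4|, which is < ε once |x − 4| < (32/27)ε.
Take δ = min(4, (32/27)ε). Then 0 < |x − 4| < δ forces both bounds, so |(7x + 1)/(x + 4) − (29/8)| < ε.

δ = min(4, (32/27)ε)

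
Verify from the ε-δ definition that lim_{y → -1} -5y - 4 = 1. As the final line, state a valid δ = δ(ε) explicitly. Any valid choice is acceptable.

Suppose ε > 0. We need δ > 0 so that 0 < |y + 1| < δ implies |(-5y - 4) − 1| < ε.
Since (-5y - 4) − 1 = -5(y + 1), we have |(-5y - 4) − 1| = 5|y + 1|.
Thus it suffices that |y + 1| < ε/5.
Choosing δ = ε/5 gives |(-5y - 4) − 1| = 5|y + 1| < ε whenever |y + 1| < δ.

δ = ε/5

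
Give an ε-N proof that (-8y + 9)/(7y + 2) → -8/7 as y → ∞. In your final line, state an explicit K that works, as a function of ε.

K = (79/49)/ε

Let ε > 0. We seek K > 0 such that y > K implies |(-8y + 9)/(7y + 2) + 8/7| < ε.
(-8y + 9)/(7y + 2) + 8/7 = (7(-8y + 9) − (-8)(7y + 2)) / (7(7y + 2)) = 79/(7(7y + 2)).
For y > 0 we have 7y + 2 > 7y, so |(-8y + 9)/(7y + 2) + 8/7| = 79/(7(7y + 2)) < 79/(7·7y) = (79/49)/y.
Thus |(-8y + 9)/(7y + 2) + 8/7| < ε whenever y > (79/49)/ε.
Take K = (79/49)/ε. If y > K then |(-8y + 9)/(7y + 2) + 8/7| < (79/49)/y < ε.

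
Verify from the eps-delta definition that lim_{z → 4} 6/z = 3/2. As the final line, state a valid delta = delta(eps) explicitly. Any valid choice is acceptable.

delta = min(2, (4/3)eps)

Let eps > 0. We seek delta > 0 such that 0 < |z − 4| < delta implies |6/z − (3/2)| < eps.
|6/z − (3/2)| = 6·|4 − z|/(4·|z|) = 6|z − 4|/(4|z|).
Restrict delta ≤ 2. Then |z − 4| < 2 gives |z| > 2, so 4|z| > 8.
Then |6/z − (3/2)| < 6|z − 4|/8, which is < eps when |z − 4| < (4/3)eps.
Take delta = min(2, (4/3)eps). Then 0 < |z − 4| < delta gives both |z − 4| < 2 and |z − 4| < (4/3)eps, so |6/z − (3/2)| < eps.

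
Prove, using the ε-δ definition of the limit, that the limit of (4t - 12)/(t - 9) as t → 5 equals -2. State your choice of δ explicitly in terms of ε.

δ = min(2, (1/3)ε)

Fix ε > 0. We want δ > 0 with 0 < |t − 5| < δ ⇒ |(4t - 12)/(t - 9) + 2| < ε.
Combining over a common denominator, (4t - 12)/(t - 9) + 2 = [(4t - 12)·(-4) − 8·(t - 9)] / [(-4)·(t - 9)] = -24(t − 5) / ((-4)(t - 9)).
So |(4t - 12)/(t - 9) + 2| = 24|t − 5| / (4·|t − 9|).
Require δ ≤ 2, so |t − 9| ≥ |-4| − |t − 5| > 4 − 2 = 2.
Hence |(4t - 12)/(t - 9) + 2| < 24|t − 5|/(4·2) = 3|t − 5|, which is < ε once |t − 5| < (1/3)ε.
Take δ = min(2, (1/3)ε). Then 0 < |t − 5| < δ forces both bounds, so |(4t - 12)/(t - 9) + 2| < ε.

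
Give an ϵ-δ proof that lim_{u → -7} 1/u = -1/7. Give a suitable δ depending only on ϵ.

δ = min(7/2, (49/2)ϵ)

Let ϵ > 0. We seek δ > 0 such that 0 < |u + 7| < δ implies |1/u + 1/7| < ϵ.
|1/u + 1/7| = |-7 − u|/(7·|u|) = |u + 7|/(7|u|).
Require δ ≤ 7/2 so that |u| > 7 − 7/2 = 7/2, hence 7|u| > 49/2.
Then |1/u + 1/7| < |u + 7|/(49/2), which is < ϵ when |u + 7| < (49/2)ϵ.
Take δ = min(7/2, (49/2)ϵ). Then 0 < |u + 7| < δ gives both |u + 7| < 7/2 and |u + 7| < (49/2)ϵ, so |1/u + 1/7| < ϵ.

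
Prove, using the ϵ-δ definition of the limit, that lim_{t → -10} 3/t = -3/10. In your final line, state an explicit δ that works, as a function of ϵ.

Let ϵ > 0 be given. We seek δ > 0 such that 0 < |t + 10| < δ implies |3/t + 3/10| < ϵ.
|3/t + 3/10| = 3·|-10 − t|/(10·|t|) = 3|t + 10|/(10|t|).
Restrict δ ≤ 5. Then |t + 10| < 5 gives |t| > 5, so 10|t| > 50.
Then |3/t + 3/10| < 3|t + 10|/50, which is < ϵ when |t + 10| < (50/3)ϵ.
Take δ = min(5, (50/3)ϵ). Then 0 < |t + 10| < δ gives both |t + 10| < 5 and |t + 10| < (50/3)ϵ, so |3/t + 3/10| < ϵ.

δ = min(5, (50/3)ϵ)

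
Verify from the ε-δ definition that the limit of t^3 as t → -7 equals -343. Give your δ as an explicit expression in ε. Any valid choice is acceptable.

Fix ε > 0. We seek δ > 0 with 0 < |t + 7| < δ ⇒ |t^3 + 343| < ε.
Factor: t^3 + 343 = (t + 7)(t^2 - 7t + 49), so |t^3 + 343| = |t + 7|·|t^2 - 7t + 49|.
Impose δ ≤ 1 so that |t| < 8; then |t^2 - 7t + 49| ≤ 169.
Hence |t^3 + 343| ≤ 169|t + 7|, which is < ε once |t + 7| < ε/169.
Take δ = min(1, ε/169). If 0 < |t + 7| < δ then both bounds hold and |t^3 + 343| ≤ 169|t + 7| < 169·(ε/169) = ε.

δ = min(1, ε/169)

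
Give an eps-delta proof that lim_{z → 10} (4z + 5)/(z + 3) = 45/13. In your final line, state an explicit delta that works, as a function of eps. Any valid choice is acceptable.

delta = min(13/2, (169/14)eps)

Let eps > 0. We want delta > 0 with 0 < |z − 10| < delta ⇒ |(4z + 5)/(z + 3) − (45/13)| < eps.
Combining over a common denominator, (4z + 5)/(z + 3) − (45/13) = [(4z + 5)·13 − 45·(z + 3)] / [13·(z + 3)] = 7(z − 10) / (13(z + 3)).
So |(4z + 5)/(z + 3) − (45/13)| = 7|z − 10| / (13·|z + 3|).
Restrict delta ≤ 13/2. Then |z − 10| < 13/2 gives |z + 3| = |(z − 10) + 13| ≥ 13 − 13/2 = 13/2.
Hence |(4z + 5)/(z + 3) − (45/13)| < 7|z − 10|/(13·(13/2)) = (14/169)|z − 10|, which is < eps once |z − 10| < (169/14)eps.
Take delta = min(13/2, (169/14)eps). Then 0 < |z − 10| < delta forces both bounds, so |(4z + 5)/(z + 3) − (45/13)| < eps.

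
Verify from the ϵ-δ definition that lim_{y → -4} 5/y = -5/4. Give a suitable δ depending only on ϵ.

δ = min(2, (8/5)ϵ)

Fix ϵ > 0. We seek δ > 0 such that 0 < |y + 4| < δ implies |5/y + 5/4| < ϵ.
|5/y + 5/4| = 5·|-4 − y|/(4·|y|) = 5|y + 4|/(4|y|).
Require δ ≤ 2 so that |y| > 4 − 2 = 2, hence 4|y| > 8.
Then |5/y + 5/4| < 5|y + 4|/8, which is < ϵ when |y + 4| < (8/5)ϵ.
Take δ = min(2, (8/5)ϵ). Then 0 < |y + 4| < δ gives both |y + 4| < 2 and |y + 4| < (8/5)ϵ, so |5/y + 5/4| < ϵ.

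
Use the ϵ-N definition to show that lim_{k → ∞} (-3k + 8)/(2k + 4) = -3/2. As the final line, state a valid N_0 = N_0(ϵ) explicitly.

N_0 = 7/ϵ

Let ϵ > 0 be given. For k ≥ 1, |(-3k + 8)/(2k + 4) + 3/2| = |28|/(2(2k + 4)) = 28/(2(2k + 4)).
Since 2k + 4 ≥ 2k for k ≥ 1, this is ≤ 28/(2·2k) = 7/k.
So |(-3k + 8)/(2k + 4) + 3/2| < ϵ whenever k > 7/ϵ.
Take N_0 = 7/ϵ. If k > N_0 then |(-3k + 8)/(2k + 4) + 3/2| ≤ 7/k < ϵ.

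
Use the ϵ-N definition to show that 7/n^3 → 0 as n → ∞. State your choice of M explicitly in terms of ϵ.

Fix ϵ > 0. For n ≥ 1, |7/n^3 − 0| = 7/n^3.
7/n^3 < ϵ ⇔ n^3 > 7/ϵ ⇔ n > (7/ϵ)^{1/3}.
Take M = (7/ϵ)^{1/3}. Then n > M implies 7/n^3 < ϵ.

M = (7/ϵ)^{1/3}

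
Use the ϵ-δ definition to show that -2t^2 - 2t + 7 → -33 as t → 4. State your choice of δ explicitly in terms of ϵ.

Suppose ϵ > 0. We want δ > 0 such that 0 < |t − 4| < δ implies |(-2t^2 - 2t + 7) + 33| < ϵ.
(-2t^2 - 2t + 7) + 33 = -2t^2 - 2t + 40 = (t − 4)(-2t - 10).
So |(-2t^2 - 2t + 7) + 33| = |t − 4|·|-2t - 10|.
Assume first that |t − 4| < 1, so |t| < 5. Then |-2t - 10| ≤ 2·5 + 10 = 20.
Hence |(-2t^2 - 2t + 7) + 33| ≤ 20|t − 4| < ϵ provided |t − 4| < ϵ/20.
Take δ = min(1, ϵ/20). Then 0 < |t − 4| < δ gives both |t − 4| < 1 and |t − 4| < ϵ/20, so |(-2t^2 - 2t + 7) + 33| < ϵ.

δ = min(1, ϵ/20)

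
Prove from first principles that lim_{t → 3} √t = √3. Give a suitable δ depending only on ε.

Suppose ε > 0. We want δ > 0 such that 0 < |t − 3| < δ implies |√t − √3| < ε.
Rationalise: √t − √3 = (t − 3)/(√t + √3), so |√t − √3| = |t − 3|/(√t + √3).
Restrict δ ≤ 3 so that |t − 3| < 3 forces t > 0, and then √t + √3 > √3.
Hence |√t − √3| < |t − 3|/√3, which is < ε once |t − 3| < √3·ε.
Take δ = min(3, √3·ε). If 0 < |t − 3| < δ then t > 0 and |√t − √3| < |t − 3|/√3 < ε.

δ = min(3, √3·ε)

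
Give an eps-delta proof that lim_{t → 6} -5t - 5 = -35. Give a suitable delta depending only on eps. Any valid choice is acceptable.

delta = eps/5

Suppose eps > 0. We need delta > 0 so that 0 < |t − 6| < delta implies |(-5t - 5) + 35| < eps.
Since (-5t - 5) + 35 = -5(t − 6), we have |(-5t - 5) + 35| = 5|t − 6|.
Thus it suffices that |t − 6| < eps/5.
Choosing delta = eps/5 gives |(-5t - 5) + 35| = 5|t − 6| < eps whenever |t − 6| < delta.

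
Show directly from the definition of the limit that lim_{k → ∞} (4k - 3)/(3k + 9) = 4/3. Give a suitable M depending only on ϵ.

Let ϵ > 0 be given. For k ≥ 1, |(4k - 3)/(3k + 9) − (4/3)| = |-45|/(3(3k + 9)) = 45/(3(3k + 9)).
Since 3k + 9 ≥ 3k for k ≥ 1, this is ≤ 45/(3·3k) = 5/k.
So |(4k - 3)/(3k + 9) − (4/3)| < ϵ whenever k > 5/ϵ.
Take M = 5/ϵ. If k > M then |(4k - 3)/(3k + 9) − (4/3)| ≤ 5/k < ϵ.

M = 5/ϵ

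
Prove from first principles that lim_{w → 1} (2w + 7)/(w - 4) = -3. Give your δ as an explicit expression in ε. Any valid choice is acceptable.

δ = min(3/2, (3/10)ε)

Let ε > 0 be given. We want δ > 0 with 0 < |w − 1| < δ ⇒ |(2w + 7)/(w - 4) + 3| < ε.
Combining over a common denominator, (2w + 7)/(w - 4) + 3 = [(2w + 7)·(-3) − 9·(w - 4)] / [(-3)·(w - 4)] = -15(w − 1) / ((-3)(w - 4)).
So |(2w + 7)/(w - 4) + 3| = 15|w − 1| / (3·|w − 4|).
Require δ ≤ 3/2, so |w − 4| ≥ |-3| − |w − 1| > 3 − 3/2 = 3/2.
Hence |(2w + 7)/(w - 4) + 3| < 15|w − 1|/(3·(3/2)) = (10/3)|w − 1|, which is < ε once |w − 1| < (3/10)ε.
Take δ = min(3/2, (3/10)ε). Then 0 < |w − 1| < δ forces both bounds, so |(2w + 7)/(w - 4) + 3| < ε.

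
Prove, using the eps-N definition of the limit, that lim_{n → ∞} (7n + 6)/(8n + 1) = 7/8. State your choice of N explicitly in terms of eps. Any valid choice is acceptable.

Let eps > 0 be given. For n ≥ 1, |(7n + 6)/(8n + 1) − (7/8)| = |41|/(8(8n + 1)) = 41/(8(8n + 1)).
Since 8n + 1 ≥ 8n for n ≥ 1, this is ≤ 41/(8·8n) = (41/64)/n.
So |(7n + 6)/(8n + 1) − (7/8)| < eps whenever n > (41/64)/eps.
Take N = (41/64)/eps. If n > N then |(7n + 6)/(8n + 1) − (7/8)| ≤ (41/64)/n < eps.

N = (41/64)/eps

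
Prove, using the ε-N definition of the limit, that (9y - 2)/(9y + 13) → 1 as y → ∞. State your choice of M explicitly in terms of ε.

M = (5/3)/ε

Let ε > 0 be given. We seek M > 0 such that y > M implies |(9y - 2)/(9y + 13) − 1| < ε.
(9y - 2)/(9y + 13) − 1 = (9(9y - 2) − 9(9y + 13)) / (9(9y + 13)) = -135/(9(9y + 13)).
For y > 0 we have 9y + 13 > 9y, so |(9y - 2)/(9y + 13) − 1| = 135/(9(9y + 13)) < 135/(9·9y) = (5/3)/y.
Thus |(9y - 2)/(9y + 13) − 1| < ε whenever y > (5/3)/ε.
Take M = (5/3)/ε. If y > M then |(9y - 2)/(9y + 13) − 1| < (5/3)/y < ε.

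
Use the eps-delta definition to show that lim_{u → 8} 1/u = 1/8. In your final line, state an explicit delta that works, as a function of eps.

Fix eps > 0. We seek delta > 0 such that 0 < |u − 8| < delta implies |1/u − (1/8)| < eps.
|1/u − (1/8)| = |8 − u|/(8·|u|) = |u − 8|/(8|u|).
Require delta ≤ 4 so that |u| > 8 − 4 = 4, hence 8|u| > 32.
Then |1/u − (1/8)| < |u − 8|/32, which is < eps when |u − 8| < 32eps.
Take delta = min(4, 32eps). Then 0 < |u − 8| < delta gives both |u − 8| < 4 and |u − 8| < 32eps, so |1/u − (1/8)| < eps.

delta = min(4, 32eps)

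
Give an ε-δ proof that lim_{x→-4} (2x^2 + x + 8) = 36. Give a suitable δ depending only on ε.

δ = min(1, ε/17)

Let ε > 0. We want δ > 0 such that 0 < |x + 4| < δ implies |(2x^2 + x + 8) − 36| < ε.
(2x^2 + x + 8) − 36 = 2x^2 + x - 28 = (x + 4)(2x - 7).
So |(2x^2 + x + 8) − 36| = |x + 4|·|2x - 7|.
Assume first that |x + 4| < 1, so |x| < 5. Then |2x - 7| ≤ 2·5 + 7 = 17.
Hence |(2x^2 + x + 8) − 36| ≤ 17|x + 4| < ε provided |x + 4| < ε/17.
Take δ = min(1, ε/17). Then 0 < |x + 4| < δ gives both |x + 4| < 1 and |x + 4| < ε/17, so |(2x^2 + x + 8) − 36| < ε.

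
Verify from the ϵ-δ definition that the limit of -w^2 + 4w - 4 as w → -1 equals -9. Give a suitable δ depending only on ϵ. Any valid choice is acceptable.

Fix ϵ > 0. We want δ > 0 such that 0 < |w + 1| < δ implies |(-w^2 + 4w - 4) + 9| < ϵ.
(-w^2 + 4w - 4) + 9 = -w^2 + 4w + 5 = (w + 1)(-w + 5).
So |(-w^2 + 4w - 4) + 9| = |w + 1|·|-w + 5|.
Require δ ≤ 2. Then |w + 1| < 2 gives |w| < 3, and by the triangle inequality |-w + 5| ≤ 3 + 5 = 8.
Hence |(-w^2 + 4w - 4) + 9| ≤ 8|w + 1| < ϵ provided |w + 1| < ϵ/8.
Take δ = min(2, ϵ/8). Then 0 < |w + 1| < δ gives both |w + 1| < 2 and |w + 1| < ϵ/8, so |(-w^2 + 4w - 4) + 9| < ϵ.

δ = min(2, ϵ/8)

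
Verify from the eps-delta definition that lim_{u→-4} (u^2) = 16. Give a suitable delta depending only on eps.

Let eps > 0. We seek delta > 0 with 0 < |u + 4| < delta ⇒ |u^2 − 16| < eps.
Factor: u^2 − 16 = (u + 4)(u - 4), so |u^2 − 16| = |u + 4|·|u - 4|.
Impose delta ≤ 1 so that |u| < 5; then |u - 4| ≤ 9.
Hence |u^2 − 16| ≤ 9|u + 4|, which is < eps once |u + 4| < eps/9.
Take delta = min(1, eps/9). If 0 < |u + 4| < delta then both bounds hold and |u^2 − 16| ≤ 9|u + 4| < 9·(eps/9) = eps.

delta = min(1, eps/9)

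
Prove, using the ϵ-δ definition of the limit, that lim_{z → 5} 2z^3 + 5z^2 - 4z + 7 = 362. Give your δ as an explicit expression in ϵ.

Suppose ϵ > 0. We want δ > 0 such that 0 < |z − 5| < δ implies |(2z^3 + 5z^2 - 4z + 7) − 362| < ϵ.
(2z^3 + 5z^2 - 4z + 7) − 362 = 2z^3 + 5z^2 - 4z - 355 = (z − 5)(2z^2 + 15z + 71).
So |(2z^3 + 5z^2 - 4z + 7) − 362| = |z − 5|·|2z^2 + 15z + 71|.
Assume first that |z − 5| < 1, so |z| < 6. Then |2z^2 + 15z + 71| ≤ 2·6^2 + 15·6 + 71 = 233.
Hence |(2z^3 + 5z^2 - 4z + 7) − 362| ≤ 233|z − 5| < ϵ provided |z − 5| < ϵ/233.
Choosing δ = min(1, ϵ/233) ensures both conditions, hence |(2z^3 + 5z^2 - 4z + 7) − 362| < ϵ.

δ = min(1, ϵ/233)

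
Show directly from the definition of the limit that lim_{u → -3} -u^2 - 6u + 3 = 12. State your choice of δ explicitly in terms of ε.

δ = min(1, ε/7)

Let ε > 0. We want δ > 0 such that 0 < |u + 3| < δ implies |(-u^2 - 6u + 3) − 12| < ε.
(-u^2 - 6u + 3) − 12 = -u^2 - 6u - 9 = (u + 3)(-u - 3).
So |(-u^2 - 6u + 3) − 12| = |u + 3|·|-u - 3|.
Require δ ≤ 1. Then |u + 3| < 1 gives |u| < 4, and by the triangle inequality |-u - 3| ≤ 4 + 3 = 7.
Hence |(-u^2 - 6u + 3) − 12| ≤ 7|u + 3| < ε provided |u + 3| < ε/7.
Take δ = min(1, ε/7). Then 0 < |u + 3| < δ gives both |u + 3| < 1 and |u + 3| < ε/7, so |(-u^2 - 6u + 3) − 12| < ε.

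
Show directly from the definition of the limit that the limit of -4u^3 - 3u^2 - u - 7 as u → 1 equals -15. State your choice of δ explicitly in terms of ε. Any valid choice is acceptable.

Let ε > 0. We want δ > 0 such that 0 < |u − 1| < δ implies |(-4u^3 - 3u^2 - u - 7) + 15| < ε.
(-4u^3 - 3u^2 - u - 7) + 15 = -4u^3 - 3u^2 - u + 8 = (u − 1)(-4u^2 - 7u - 8).
So |(-4u^3 - 3u^2 - u - 7) + 15| = |u − 1|·|-4u^2 - 7u - 8|.
Require δ ≤ 1. Then |u − 1| < 1 gives |u| < 2, and by the triangle inequality |-4u^2 - 7u - 8| ≤ 4·2^2 + 7·2 + 8 = 38.
Hence |(-4u^3 - 3u^2 - u - 7) + 15| ≤ 38|u − 1| < ε provided |u − 1| < ε/38.
Take δ = min(1, ε/38). Then 0 < |u − 1| < δ gives both |u − 1| < 1 and |u − 1| < ε/38, so |(-4u^3 - 3u^2 - u - 7) + 15| < ε.

δ = min(1, ε/38)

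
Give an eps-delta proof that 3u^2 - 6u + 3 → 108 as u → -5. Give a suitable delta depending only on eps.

Let eps > 0. We want delta > 0 such that 0 < |u + 5| < delta implies |(3u^2 - 6u + 3) − 108| < eps.
(3u^2 - 6u + 3) − 108 = 3u^2 - 6u - 105 = (u + 5)(3u - 21).
So |(3u^2 - 6u + 3) − 108| = |u + 5|·|3u - 21|.
Require delta ≤ 2. Then |u + 5| < 2 gives |u| < 7, and by the triangle inequality |3u - 21| ≤ 3·7 + 21 = 42.
Hence |(3u^2 - 6u + 3) − 108| ≤ 42|u + 5| < eps provided |u + 5| < eps/42.
Choosing delta = min(2, eps/42) ensures both conditions, hence |(3u^2 - 6u + 3) − 108| < eps.

delta = min(2, eps/42)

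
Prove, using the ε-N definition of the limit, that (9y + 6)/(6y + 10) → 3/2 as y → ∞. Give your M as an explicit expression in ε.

Fix ε > 0. We seek M > 0 such that y > M implies |(9y + 6)/(6y + 10) − (3/2)| < ε.
(9y + 6)/(6y + 10) − (3/2) = (6(9y + 6) − 9(6y + 10)) / (6(6y + 10)) = -54/(6(6y + 10)).
For y > 0 we have 6y + 10 > 6y, so |(9y + 6)/(6y + 10) − (3/2)| = 54/(6(6y + 10)) < 54/(6·6y) = (3/2)/y.
Thus |(9y + 6)/(6y + 10) − (3/2)| < ε whenever y > (3/2)/ε.
Take M = (3/2)/ε. If y > M then |(9y + 6)/(6y + 10) − (3/2)| < (3/2)/y < ε.

M = (3/2)/ε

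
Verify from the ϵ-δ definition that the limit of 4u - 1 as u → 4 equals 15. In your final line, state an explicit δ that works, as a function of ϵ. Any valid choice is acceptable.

δ = ϵ/4

Let ϵ > 0 be given. We need δ > 0 so that 0 < |u − 4| < δ implies |(4u - 1) − 15| < ϵ.
Since (4u - 1) − 15 = 4(u − 4), we have |(4u - 1) − 15| = 4|u − 4|.
So 4|u − 4| < ϵ exactly when |u − 4| < ϵ/4.
Choosing δ = ϵ/4 gives |(4u - 1) − 15| = 4|u − 4| < ϵ whenever |u − 4| < δ.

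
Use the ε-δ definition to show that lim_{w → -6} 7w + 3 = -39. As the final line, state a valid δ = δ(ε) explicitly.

Fix ε > 0. We need δ > 0 so that 0 < |w + 6| < δ implies |(7w + 3) + 39| < ε.
|(7w + 3) + 39| = |7w + 42| = 7|w + 6|.
So 7|w + 6| < ε exactly when |w + 6| < ε/7.
Choosing δ = ε/7 gives |(7w + 3) + 39| = 7|w + 6| < ε whenever |w + 6| < δ.

δ = ε/7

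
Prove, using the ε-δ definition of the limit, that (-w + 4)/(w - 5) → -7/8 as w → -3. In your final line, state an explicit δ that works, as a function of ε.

Suppose ε > 0. We want δ > 0 with 0 < |w + 3| < δ ⇒ |(-w + 4)/(w - 5) + 7/8| < ε.
Combining over a common denominator, (-w + 4)/(w - 5) + 7/8 = [(-w + 4)·(-8) − 7·(w - 5)] / [(-8)·(w - 5)] = 1(w + 3) / ((-8)(w - 5)).
So |(-w + 4)/(w - 5) + 7/8| = |w + 3| / (8·|w − 5|).
Restrict δ ≤ 4. Then |w + 3| < 4 gives |w − 5| = |(w + 3) + (-8)| ≥ 8 − 4 = 4.
Hence |(-w + 4)/(w - 5) + 7/8| < |w + 3|/(8·4) = (1/32)|w + 3|, which is < ε once |w + 3| < 32ε.
Take δ = min(4, 32ε). Then 0 < |w + 3| < δ forces both bounds, so |(-w + 4)/(w - 5) + 7/8| < ε.

δ = min(4, 32ε)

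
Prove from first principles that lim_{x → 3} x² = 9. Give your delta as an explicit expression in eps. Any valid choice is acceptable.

delta = min(1, eps/7)

Let eps > 0. We seek delta > 0 with 0 < |x − 3| < delta ⇒ |x² − 9| < eps.
Factor: x² − 9 = (x − 3)(x + 3), so |x² − 9| = |x − 3|·|x + 3|.
Impose delta ≤ 1 so that |x| < 4; then |x + 3| ≤ 7.
Hence |x² − 9| ≤ 7|x − 3|, which is < eps once |x − 3| < eps/7.
Take delta = min(1, eps/7). If 0 < |x − 3| < delta then both bounds hold and |x² − 9| ≤ 7|x − 3| < 7·(eps/7) = eps.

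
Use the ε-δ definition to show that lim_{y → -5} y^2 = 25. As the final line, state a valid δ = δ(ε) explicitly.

Let ε > 0. We seek δ > 0 with 0 < |y + 5| < δ ⇒ |y^2 − 25| < ε.
Factor: y^2 − 25 = (y + 5)(y - 5), so |y^2 − 25| = |y + 5|·|y - 5|.
Restrict δ ≤ 1. Then |y + 5| < 1 gives |y| < 6, so by the triangle inequality |y - 5| ≤ 6 + 5 = 11.
Hence |y^2 − 25| ≤ 11|y + 5|, which is < ε once |y + 5| < ε/11.
Take δ = min(1, ε/11). If 0 < |y + 5| < δ then both bounds hold and |y^2 − 25| ≤ 11|y + 5| < 11·(ε/11) = ε.

δ = min(1, ε/11)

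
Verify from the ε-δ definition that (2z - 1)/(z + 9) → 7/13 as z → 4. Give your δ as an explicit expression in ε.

Let ε > 0 be given. We want δ > 0 with 0 < |z − 4| < δ ⇒ |(2z - 1)/(z + 9) − (7/13)| < ε.
Combining over a common denominator, (2z - 1)/(z + 9) − (7/13) = [(2z - 1)·13 − 7·(z + 9)] / [13·(z + 9)] = 19(z − 4) / (13(z + 9)).
So |(2z - 1)/(z + 9) − (7/13)| = 19|z − 4| / (13·|z + 9|).
Require δ ≤ 13/2, so |z + 9| ≥ |13| − |z − 4| > 13 − 13/2 = 13/2.
Hence |(2z - 1)/(z + 9) − (7/13)| < 19|z − 4|/(13·(13/2)) = (38/169)|z − 4|, which is < ε once |z − 4| < (169/38)ε.
Take δ = min(13/2, (169/38)ε). Then 0 < |z − 4| < δ forces both bounds, so |(2z - 1)/(z + 9) − (7/13)| < ε.

δ = min(13/2, (169/38)ε)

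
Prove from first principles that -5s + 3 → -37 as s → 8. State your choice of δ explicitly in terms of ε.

Fix ε > 0. We need δ > 0 so that 0 < |s − 8| < δ implies |(-5s + 3) + 37| < ε.
Since (-5s + 3) + 37 = -5(s − 8), we have |(-5s + 3) + 37| = 5|s − 8|.
So 5|s − 8| < ε exactly when |s − 8| < ε/5.
Take δ = ε/5. If 0 < |s − 8| < δ then |(-5s + 3) + 37| = 5|s − 8| < 5·(ε/5) = ε.

δ = ε/5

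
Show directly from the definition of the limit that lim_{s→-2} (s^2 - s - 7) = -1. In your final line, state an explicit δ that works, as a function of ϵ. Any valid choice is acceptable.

δ = min(1, ϵ/6)

Suppose ϵ > 0. We want δ > 0 such that 0 < |s + 2| < δ implies |(s^2 - s - 7) + 1| < ϵ.
(s^2 - s - 7) + 1 = s^2 - s - 6 = (s + 2)(s - 3).
So |(s^2 - s - 7) + 1| = |s + 2|·|s - 3|.
Assume first that |s + 2| < 1, so |s| < 3. Then |s - 3| ≤ 3 + 3 = 6.
Hence |(s^2 - s - 7) + 1| ≤ 6|s + 2| < ϵ provided |s + 2| < ϵ/6.
Choosing δ = min(1, ϵ/6) ensures both conditions, hence |(s^2 - s - 7) + 1| < ϵ.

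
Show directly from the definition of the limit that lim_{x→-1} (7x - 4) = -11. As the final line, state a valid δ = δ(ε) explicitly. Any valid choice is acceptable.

Let ε > 0 be given. We need δ > 0 so that 0 < |x + 1| < δ implies |(7x - 4) + 11| < ε.
Since (7x - 4) + 11 = 7(x + 1), we have |(7x - 4) + 11| = 7|x + 1|.
So 7|x + 1| < ε exactly when |x + 1| < ε/7.
Choosing δ = ε/7 gives |(7x - 4) + 11| = 7|x + 1| < ε whenever |x + 1| < δ.

δ = ε/7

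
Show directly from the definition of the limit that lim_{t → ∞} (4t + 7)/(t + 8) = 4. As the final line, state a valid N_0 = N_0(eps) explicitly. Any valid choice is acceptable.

N_0 = 25/eps

Fix eps > 0. We seek N_0 > 0 such that t > N_0 implies |(4t + 7)/(t + 8) − 4| < eps.
(4t + 7)/(t + 8) − 4 = ((4t + 7) − 4(t + 8)) / ((t + 8)) = -25/((t + 8)).
For t > 0 we have t + 8 > t, so |(4t + 7)/(t + 8) − 4| = 25/((t + 8)) < 25/(t) = 25/t.
Thus |(4t + 7)/(t + 8) − 4| < eps whenever t > 25/eps.
Take N_0 = 25/eps. If t > N_0 then |(4t + 7)/(t + 8) − 4| < 25/t < eps.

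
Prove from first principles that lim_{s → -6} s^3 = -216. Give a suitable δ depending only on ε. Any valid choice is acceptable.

Let ε > 0. We seek δ > 0 with 0 < |s + 6| < δ ⇒ |s^3 + 216| < ε.
Factor: s^3 + 216 = (s + 6)(s^2 - 6s + 36), so |s^3 + 216| = |s + 6|·|s^2 - 6s + 36|.
Restrict δ ≤ 1. Then |s + 6| < 1 gives |s| < 7, so by the triangle inequality |s^2 - 6s + 36| ≤ 7^2 + 6·7 + 36 = 127.
Hence |s^3 + 216| ≤ 127|s + 6|, which is < ε once |s + 6| < ε/127.
Take δ = min(1, ε/127). If 0 < |s + 6| < δ then both bounds hold and |s^3 + 216| ≤ 127|s + 6| < 127·(ε/127) = ε.

δ = min(1, ε/127)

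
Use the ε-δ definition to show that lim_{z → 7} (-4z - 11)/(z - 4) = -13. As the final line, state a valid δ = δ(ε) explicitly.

Let ε > 0 be given. We want δ > 0 with 0 < |z − 7| < δ ⇒ |(-4z - 11)/(z - 4) + 13| < ε.
Combining over a common denominator, (-4z - 11)/(z - 4) + 13 = [(-4z - 11)·3 − (-39)·(z - 4)] / [3·(z - 4)] = 27(z − 7) / (3(z - 4)).
So |(-4z - 11)/(z - 4) + 13| = 27|z − 7| / (3·|z − 4|).
Require δ ≤ 3/2, so |z − 4| ≥ |3| − |z − 7| > 3 − 3/2 = 3/2.
Hence |(-4z - 11)/(z - 4) + 13| < 27|z − 7|/(3·(3/2)) = 6|z − 7|, which is < ε once |z − 7| < (1/6)ε.
Take δ = min(3/2, (1/6)ε). Then 0 < |z − 7| < δ forces both bounds, so |(-4z - 11)/(z - 4) + 13| < ε.

δ = min(3/2, (1/6)ε)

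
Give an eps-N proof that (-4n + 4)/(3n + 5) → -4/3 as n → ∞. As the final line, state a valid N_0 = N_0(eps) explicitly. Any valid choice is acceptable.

N_0 = (32/9)/eps

Let eps > 0 be given. For n ≥ 1, |(-4n + 4)/(3n + 5) + 4/3| = |32|/(3(3n + 5)) = 32/(3(3n + 5)).
Since 3n + 5 ≥ 3n for n ≥ 1, this is ≤ 32/(3·3n) = (32/9)/n.
So |(-4n + 4)/(3n + 5) + 4/3| < eps whenever n > (32/9)/eps.
Take N_0 = (32/9)/eps. If n > N_0 then |(-4n + 4)/(3n + 5) + 4/3| ≤ (32/9)/n < eps.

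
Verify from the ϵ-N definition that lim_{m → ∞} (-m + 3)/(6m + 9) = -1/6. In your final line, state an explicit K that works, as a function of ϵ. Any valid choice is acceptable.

Fix ϵ > 0. For m ≥ 1, |(-m + 3)/(6m + 9) + 1/6| = |27|/(6(6m + 9)) = 27/(6(6m + 9)).
Since 6m + 9 ≥ 6m for m ≥ 1, this is ≤ 27/(6·6m) = (3/4)/m.
So |(-m + 3)/(6m + 9) + 1/6| < ϵ whenever m > (3/4)/ϵ.
Take K = (3/4)/ϵ. If m > K then |(-m + 3)/(6m + 9) + 1/6| ≤ (3/4)/m < ϵ.

K = (3/4)/ϵ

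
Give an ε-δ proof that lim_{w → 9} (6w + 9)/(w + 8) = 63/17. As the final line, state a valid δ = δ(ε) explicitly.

δ = min(17/2, (289/78)ε)

Let ε > 0 be given. We want δ > 0 with 0 < |w − 9| < δ ⇒ |(6w + 9)/(w + 8) − (63/17)| < ε.
Combining over a common denominator, (6w + 9)/(w + 8) − (63/17) = [(6w + 9)·17 − 63·(w + 8)] / [17·(w + 8)] = 39(w − 9) / (17(w + 8)).
So |(6w + 9)/(w + 8) − (63/17)| = 39|w − 9| / (17·|w + 8|).
Require δ ≤ 17/2, so |w + 8| ≥ |17| − |w − 9| > 17 − 17/2 = 17/2.
Hence |(6w + 9)/(w + 8) − (63/17)| < 39|w − 9|/(17·(17/2)) = (78/289)|w − 9|, which is < ε once |w − 9| < (289/78)ε.
Take δ = min(17/2, (289/78)ε). Then 0 < |w − 9| < δ forces both bounds, so |(6w + 9)/(w + 8) − (63/17)| < ε.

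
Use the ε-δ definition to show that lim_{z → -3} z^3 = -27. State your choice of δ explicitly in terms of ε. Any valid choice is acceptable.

δ = min(1, ε/37)

Let ε > 0 be given. We seek δ > 0 with 0 < |z + 3| < δ ⇒ |z^3 + 27| < ε.
Factor: z^3 + 27 = (z + 3)(z^2 - 3z + 9), so |z^3 + 27| = |z + 3|·|z^2 - 3z + 9|.
Restrict δ ≤ 1. Then |z + 3| < 1 gives |z| < 4, so by the triangle inequality |z^2 - 3z + 9| ≤ 4^2 + 3·4 + 9 = 37.
Hence |z^3 + 27| ≤ 37|z + 3|, which is < ε once |z + 3| < ε/37.
Take δ = min(1, ε/37). If 0 < |z + 3| < δ then both bounds hold and |z^3 + 27| ≤ 37|z + 3| < 37·(ε/37) = ε.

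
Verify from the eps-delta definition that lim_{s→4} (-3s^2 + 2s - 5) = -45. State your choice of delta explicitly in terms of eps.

Let eps > 0 be given. We want delta > 0 such that 0 < |s − 4| < delta implies |(-3s^2 + 2s - 5) + 45| < eps.
(-3s^2 + 2s - 5) + 45 = -3s^2 + 2s + 40 = (s − 4)(-3s - 10).
So |(-3s^2 + 2s - 5) + 45| = |s − 4|·|-3s - 10|.
Require delta ≤ 2. Then |s − 4| < 2 gives |s| < 6, and by the triangle inequality |-3s - 10| ≤ 3·6 + 10 = 28.
Hence |(-3s^2 + 2s - 5) + 45| ≤ 28|s − 4| < eps provided |s − 4| < eps/28.
Choosing delta = min(2, eps/28) ensures both conditions, hence |(-3s^2 + 2s - 5) + 45| < eps.

delta = min(2, eps/28)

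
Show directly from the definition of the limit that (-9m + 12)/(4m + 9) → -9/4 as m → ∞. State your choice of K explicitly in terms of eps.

Let eps > 0 be given. For m ≥ 1, |(-9m + 12)/(4m + 9) + 9/4| = |129|/(4(4m + 9)) = 129/(4(4m + 9)).
Since 4m + 9 ≥ 4m for m ≥ 1, this is ≤ 129/(4·4m) = (129/16)/m.
So |(-9m + 12)/(4m + 9) + 9/4| < eps whenever m > (129/16)/eps.
Take K = (129/16)/eps. If m > K then |(-9m + 12)/(4m + 9) + 9/4| ≤ (129/16)/m < eps.

K = (129/16)/eps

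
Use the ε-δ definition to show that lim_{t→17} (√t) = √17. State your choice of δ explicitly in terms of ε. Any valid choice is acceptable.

δ = min(17, √17·ε)

Let ε > 0 be given. We want δ > 0 such that 0 < |t − 17| < δ implies |√t − √17| < ε.
Rationalise: √t − √17 = (t − 17)/(√t + √17), so |√t − √17| = |t − 17|/(√t + √17).
Restrict δ ≤ 17 so that |t − 17| < 17 forces t > 0, and then √t + √17 > √17.
Hence |√t − √17| < |t − 17|/√17, which is < ε once |t − 17| < √17·ε.
Take δ = min(17, √17·ε). If 0 < |t − 17| < δ then t > 0 and |√t − √17| < |t − 17|/√17 < ε.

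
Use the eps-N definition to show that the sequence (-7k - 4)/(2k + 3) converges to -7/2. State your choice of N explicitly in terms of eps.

N = (13/4)/eps

Fix eps > 0. For k ≥ 1, |(-7k - 4)/(2k + 3) + 7/2| = |13|/(2(2k + 3)) = 13/(2(2k + 3)).
Since 2k + 3 ≥ 2k for k ≥ 1, this is ≤ 13/(2·2k) = (13/4)/k.
So |(-7k - 4)/(2k + 3) + 7/2| < eps whenever k > (13/4)/eps.
Take N = (13/4)/eps. If k > N then |(-7k - 4)/(2k + 3) + 7/2| ≤ (13/4)/k < eps.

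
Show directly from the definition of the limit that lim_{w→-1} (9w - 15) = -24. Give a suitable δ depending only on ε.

Fix ε > 0. We need δ > 0 so that 0 < |w + 1| < δ implies |(9w - 15) + 24| < ε.
Since (9w - 15) + 24 = 9(w + 1), we have |(9w - 15) + 24| = 9|w + 1|.
Thus it suffices that |w + 1| < ε/9.
Choosing δ = ε/9 gives |(9w - 15) + 24| = 9|w + 1| < ε whenever |w + 1| < δ.

δ = ε/9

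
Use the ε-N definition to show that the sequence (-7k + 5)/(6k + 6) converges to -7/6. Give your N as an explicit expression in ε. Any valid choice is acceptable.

Let ε > 0. For k ≥ 1, |(-7k + 5)/(6k + 6) + 7/6| = |72|/(6(6k + 6)) = 72/(6(6k + 6)).
Since 6k + 6 ≥ 6k for k ≥ 1, this is ≤ 72/(6·6k) = 2/k.
So |(-7k + 5)/(6k + 6) + 7/6| < ε whenever k > 2/ε.
Take N = 2/ε. If k > N then |(-7k + 5)/(6k + 6) + 7/6| ≤ 2/k < ε.

N = 2/ε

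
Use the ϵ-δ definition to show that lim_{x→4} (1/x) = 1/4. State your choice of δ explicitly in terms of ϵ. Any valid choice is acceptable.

δ = min(2, 8ϵ)

Let ϵ > 0. We seek δ > 0 such that 0 < |x − 4| < δ implies |1/x − (1/4)| < ϵ.
|1/x − (1/4)| = |4 − x|/(4·|x|) = |x − 4|/(4|x|).
Restrict δ ≤ 2. Then |x − 4| < 2 gives |x| > 2, so 4|x| > 8.
Then |1/x − (1/4)| < |x − 4|/8, which is < ϵ when |x − 4| < 8ϵ.
Take δ = min(2, 8ϵ). Then 0 < |x − 4| < δ gives both |x − 4| < 2 and |x − 4| < 8ϵ, so |1/x − (1/4)| < ϵ.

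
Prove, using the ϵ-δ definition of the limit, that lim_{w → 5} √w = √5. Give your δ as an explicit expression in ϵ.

Fix ϵ > 0. We want δ > 0 such that 0 < |w − 5| < δ implies |√w − √5| < ϵ.
Multiplying by the conjugate, |√w − √5| = |w − 5|/(√w + √5).
Restrict δ ≤ 5 so that |w − 5| < 5 forces w > 0, and then √w + √5 > √5.
Hence |√w − √5| < |w − 5|/√5, which is < ϵ once |w − 5| < √5·ϵ.
Take δ = min(5, √5·ϵ). If 0 < |w − 5| < δ then w > 0 and |√w − √5| < |w − 5|/√5 < ϵ.

δ = min(5, √5·ϵ)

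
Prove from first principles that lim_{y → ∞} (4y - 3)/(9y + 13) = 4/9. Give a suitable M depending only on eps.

Let eps > 0. We seek M > 0 such that y > M implies |(4y - 3)/(9y + 13) − (4/9)| < eps.
(4y - 3)/(9y + 13) − (4/9) = (9(4y - 3) − 4(9y + 13)) / (9(9y + 13)) = -79/(9(9y + 13)).
For y > 0 we have 9y + 13 > 9y, so |(4y - 3)/(9y + 13) − (4/9)| = 79/(9(9y + 13)) < 79/(9·9y) = (79/81)/y.
Thus |(4y - 3)/(9y + 13) − (4/9)| < eps whenever y > (79/81)/eps.
Take M = (79/81)/eps. If y > M then |(4y - 3)/(9y + 13) − (4/9)| < (79/81)/y < eps.

M = (79/81)/eps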